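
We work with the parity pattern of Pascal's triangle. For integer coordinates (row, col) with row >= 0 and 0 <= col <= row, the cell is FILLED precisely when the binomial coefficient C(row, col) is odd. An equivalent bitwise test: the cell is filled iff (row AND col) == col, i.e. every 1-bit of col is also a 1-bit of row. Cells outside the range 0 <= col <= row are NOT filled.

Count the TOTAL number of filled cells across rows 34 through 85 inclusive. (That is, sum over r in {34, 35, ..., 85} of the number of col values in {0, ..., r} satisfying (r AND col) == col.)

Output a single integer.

r34=100010 pc2: +4 =4
r35=100011 pc3: +8 =12
r36=100100 pc2: +4 =16
r37=100101 pc3: +8 =24
r38=100110 pc3: +8 =32
r39=100111 pc4: +16 =48
r40=101000 pc2: +4 =52
r41=101001 pc3: +8 =60
r42=101010 pc3: +8 =68
r43=101011 pc4: +16 =84
r44=101100 pc3: +8 =92
r45=101101 pc4: +16 =108
r46=101110 pc4: +16 =124
r47=101111 pc5: +32 =156
r48=110000 pc2: +4 =160
r49=110001 pc3: +8 =168
r50=110010 pc3: +8 =176
r51=110011 pc4: +16 =192
r52=110100 pc3: +8 =200
r53=110101 pc4: +16 =216
r54=110110 pc4: +16 =232
r55=110111 pc5: +32 =264
r56=111000 pc3: +8 =272
r57=111001 pc4: +16 =288
r58=111010 pc4: +16 =304
r59=111011 pc5: +32 =336
r60=111100 pc4: +16 =352
r61=111101 pc5: +32 =384
r62=111110 pc5: +32 =416
r63=111111 pc6: +64 =480
r64=1000000 pc1: +2 =482
r65=1000001 pc2: +4 =486
r66=1000010 pc2: +4 =490
r67=1000011 pc3: +8 =498
r68=1000100 pc2: +4 =502
r69=1000101 pc3: +8 =510
r70=1000110 pc3: +8 =518
r71=1000111 pc4: +16 =534
r72=1001000 pc2: +4 =538
r73=1001001 pc3: +8 =546
r74=1001010 pc3: +8 =554
r75=1001011 pc4: +16 =570
r76=1001100 pc3: +8 =578
r77=1001101 pc4: +16 =594
r78=1001110 pc4: +16 =610
r79=1001111 pc5: +32 =642
r80=1010000 pc2: +4 =646
r81=1010001 pc3: +8 =654
r82=1010010 pc3: +8 =662
r83=1010011 pc4: +16 =678
r84=1010100 pc3: +8 =686
r85=1010101 pc4: +16 =702

Answer: 702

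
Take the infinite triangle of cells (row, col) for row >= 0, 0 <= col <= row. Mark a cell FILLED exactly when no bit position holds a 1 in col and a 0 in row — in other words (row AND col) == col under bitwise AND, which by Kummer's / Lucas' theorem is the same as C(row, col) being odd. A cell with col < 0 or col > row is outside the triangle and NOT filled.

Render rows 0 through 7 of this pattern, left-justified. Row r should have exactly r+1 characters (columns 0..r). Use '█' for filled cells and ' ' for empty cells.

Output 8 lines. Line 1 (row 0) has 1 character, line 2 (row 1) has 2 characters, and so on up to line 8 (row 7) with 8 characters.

r0=0: █
r1=1: ██
r2=10: █ █
r3=11: ████
r4=100: █   █
r5=101: ██  ██
r6=110: █ █ █ █
r7=111: ████████

Answer: █
██
█ █
████
█   █
██  ██
█ █ █ █
████████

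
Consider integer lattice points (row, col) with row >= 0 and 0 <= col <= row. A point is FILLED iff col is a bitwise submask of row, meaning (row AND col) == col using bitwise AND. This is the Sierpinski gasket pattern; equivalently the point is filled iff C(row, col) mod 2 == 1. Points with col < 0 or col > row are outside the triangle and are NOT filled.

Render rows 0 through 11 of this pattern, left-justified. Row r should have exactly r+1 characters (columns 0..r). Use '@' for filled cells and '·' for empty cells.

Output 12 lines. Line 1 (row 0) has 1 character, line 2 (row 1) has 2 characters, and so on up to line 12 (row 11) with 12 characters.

Answer: @
@@
@·@
@@@@
@···@
@@··@@
@·@·@·@
@@@@@@@@
@·······@
@@······@@
@·@·····@·@
@@@@····@@@@

Derivation:
r0=0: @
r1=1: @@
r2=10: @·@
r3=11: @@@@
r4=100: @···@
r5=101: @@··@@
r6=110: @·@·@·@
r7=111: @@@@@@@@
r8=1000: @·······@
r9=1001: @@······@@
r10=1010: @·@·····@·@
r11=1011: @@@@····@@@@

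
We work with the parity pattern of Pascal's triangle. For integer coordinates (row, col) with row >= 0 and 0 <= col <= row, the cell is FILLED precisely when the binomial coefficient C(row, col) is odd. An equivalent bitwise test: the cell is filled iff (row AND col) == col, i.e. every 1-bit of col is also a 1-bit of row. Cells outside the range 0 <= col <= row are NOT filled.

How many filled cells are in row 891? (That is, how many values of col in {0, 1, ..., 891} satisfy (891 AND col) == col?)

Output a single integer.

Answer: 256

Derivation:
891 in binary = 1101111011
popcount(891) = number of 1-bits in 1101111011 = 8
A col c satisfies (891 AND c) == c iff every set bit of c is also set in 891; each of the 8 set bits of 891 can independently be on or off in c.
count = 2^8 = 256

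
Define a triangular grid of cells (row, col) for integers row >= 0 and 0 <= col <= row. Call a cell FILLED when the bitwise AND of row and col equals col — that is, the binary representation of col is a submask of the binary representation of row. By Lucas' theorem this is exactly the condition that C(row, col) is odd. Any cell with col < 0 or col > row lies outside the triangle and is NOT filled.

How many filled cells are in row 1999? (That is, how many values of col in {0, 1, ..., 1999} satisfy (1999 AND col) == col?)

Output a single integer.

Answer: 512

Derivation:
1999 in binary = 11111001111
popcount(1999) = number of 1-bits in 11111001111 = 9
A col c satisfies (1999 AND c) == c iff every set bit of c is also set in 1999; each of the 9 set bits of 1999 can independently be on or off in c.
count = 2^9 = 512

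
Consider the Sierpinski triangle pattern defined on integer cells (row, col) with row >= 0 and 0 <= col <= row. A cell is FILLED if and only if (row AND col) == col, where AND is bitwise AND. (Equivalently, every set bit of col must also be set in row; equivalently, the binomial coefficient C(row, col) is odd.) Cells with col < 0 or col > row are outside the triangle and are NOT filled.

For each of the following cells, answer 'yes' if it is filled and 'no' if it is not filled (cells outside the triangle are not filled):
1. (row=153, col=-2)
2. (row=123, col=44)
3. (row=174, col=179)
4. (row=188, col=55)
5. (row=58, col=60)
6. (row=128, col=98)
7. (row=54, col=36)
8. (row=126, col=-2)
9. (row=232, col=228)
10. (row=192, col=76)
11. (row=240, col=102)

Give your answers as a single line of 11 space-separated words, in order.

Answer: no no no no no no yes no no no no

Derivation:
(153,-2): col outside [0, 153] -> not filled
(123,44): row=0b1111011, col=0b101100, row AND col = 0b101000 = 40; 40 != 44 -> empty
(174,179): col outside [0, 174] -> not filled
(188,55): row=0b10111100, col=0b110111, row AND col = 0b110100 = 52; 52 != 55 -> empty
(58,60): col outside [0, 58] -> not filled
(128,98): row=0b10000000, col=0b1100010, row AND col = 0b0 = 0; 0 != 98 -> empty
(54,36): row=0b110110, col=0b100100, row AND col = 0b100100 = 36; 36 == 36 -> filled
(126,-2): col outside [0, 126] -> not filled
(232,228): row=0b11101000, col=0b11100100, row AND col = 0b11100000 = 224; 224 != 228 -> empty
(192,76): row=0b11000000, col=0b1001100, row AND col = 0b1000000 = 64; 64 != 76 -> empty
(240,102): row=0b11110000, col=0b1100110, row AND col = 0b1100000 = 96; 96 != 102 -> empty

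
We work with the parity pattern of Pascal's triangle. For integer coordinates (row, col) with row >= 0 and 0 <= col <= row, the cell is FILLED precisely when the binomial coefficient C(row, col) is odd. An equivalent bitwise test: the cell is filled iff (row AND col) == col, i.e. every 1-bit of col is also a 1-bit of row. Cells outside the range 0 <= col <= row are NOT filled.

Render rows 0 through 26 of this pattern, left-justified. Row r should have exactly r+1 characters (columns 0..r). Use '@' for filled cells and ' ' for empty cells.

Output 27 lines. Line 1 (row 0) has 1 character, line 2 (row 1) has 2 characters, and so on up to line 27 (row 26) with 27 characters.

r0=0: @
r1=1: @@
r2=10: @ @
r3=11: @@@@
r4=100: @   @
r5=101: @@  @@
r6=110: @ @ @ @
r7=111: @@@@@@@@
r8=1000: @       @
r9=1001: @@      @@
r10=1010: @ @     @ @
r11=1011: @@@@    @@@@
r12=1100: @   @   @   @
r13=1101: @@  @@  @@  @@
r14=1110: @ @ @ @ @ @ @ @
r15=1111: @@@@@@@@@@@@@@@@
r16=10000: @               @
r17=10001: @@              @@
r18=10010: @ @             @ @
r19=10011: @@@@            @@@@
r20=10100: @   @           @   @
r21=10101: @@  @@          @@  @@
r22=10110: @ @ @ @         @ @ @ @
r23=10111: @@@@@@@@        @@@@@@@@
r24=11000: @       @       @       @
r25=11001: @@      @@      @@      @@
r26=11010: @ @     @ @     @ @     @ @

Answer: @
@@
@ @
@@@@
@   @
@@  @@
@ @ @ @
@@@@@@@@
@       @
@@      @@
@ @     @ @
@@@@    @@@@
@   @   @   @
@@  @@  @@  @@
@ @ @ @ @ @ @ @
@@@@@@@@@@@@@@@@
@               @
@@              @@
@ @             @ @
@@@@            @@@@
@   @           @   @
@@  @@          @@  @@
@ @ @ @         @ @ @ @
@@@@@@@@        @@@@@@@@
@       @       @       @
@@      @@      @@      @@
@ @     @ @     @ @     @ @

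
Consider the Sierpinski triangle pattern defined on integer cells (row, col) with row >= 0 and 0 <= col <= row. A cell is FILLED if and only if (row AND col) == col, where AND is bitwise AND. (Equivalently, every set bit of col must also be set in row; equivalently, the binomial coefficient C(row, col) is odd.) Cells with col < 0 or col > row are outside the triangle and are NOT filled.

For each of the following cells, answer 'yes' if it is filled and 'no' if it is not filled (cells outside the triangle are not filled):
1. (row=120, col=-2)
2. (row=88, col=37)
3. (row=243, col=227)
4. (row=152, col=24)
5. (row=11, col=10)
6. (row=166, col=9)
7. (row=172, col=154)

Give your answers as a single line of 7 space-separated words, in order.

(120,-2): col outside [0, 120] -> not filled
(88,37): row=0b1011000, col=0b100101, row AND col = 0b0 = 0; 0 != 37 -> empty
(243,227): row=0b11110011, col=0b11100011, row AND col = 0b11100011 = 227; 227 == 227 -> filled
(152,24): row=0b10011000, col=0b11000, row AND col = 0b11000 = 24; 24 == 24 -> filled
(11,10): row=0b1011, col=0b1010, row AND col = 0b1010 = 10; 10 == 10 -> filled
(166,9): row=0b10100110, col=0b1001, row AND col = 0b0 = 0; 0 != 9 -> empty
(172,154): row=0b10101100, col=0b10011010, row AND col = 0b10001000 = 136; 136 != 154 -> empty

Answer: no no yes yes yes no no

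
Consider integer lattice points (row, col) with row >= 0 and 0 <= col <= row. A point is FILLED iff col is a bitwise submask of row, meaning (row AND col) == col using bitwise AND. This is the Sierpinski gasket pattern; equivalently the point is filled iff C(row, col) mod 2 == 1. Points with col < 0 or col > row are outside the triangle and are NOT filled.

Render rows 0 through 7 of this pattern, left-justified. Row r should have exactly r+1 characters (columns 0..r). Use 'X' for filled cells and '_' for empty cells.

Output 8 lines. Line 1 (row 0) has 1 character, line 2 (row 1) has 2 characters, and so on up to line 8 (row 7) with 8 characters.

Answer: X
XX
X_X
XXXX
X___X
XX__XX
X_X_X_X
XXXXXXXX

Derivation:
r0=0: X
r1=1: XX
r2=10: X_X
r3=11: XXXX
r4=100: X___X
r5=101: XX__XX
r6=110: X_X_X_X
r7=111: XXXXXXXX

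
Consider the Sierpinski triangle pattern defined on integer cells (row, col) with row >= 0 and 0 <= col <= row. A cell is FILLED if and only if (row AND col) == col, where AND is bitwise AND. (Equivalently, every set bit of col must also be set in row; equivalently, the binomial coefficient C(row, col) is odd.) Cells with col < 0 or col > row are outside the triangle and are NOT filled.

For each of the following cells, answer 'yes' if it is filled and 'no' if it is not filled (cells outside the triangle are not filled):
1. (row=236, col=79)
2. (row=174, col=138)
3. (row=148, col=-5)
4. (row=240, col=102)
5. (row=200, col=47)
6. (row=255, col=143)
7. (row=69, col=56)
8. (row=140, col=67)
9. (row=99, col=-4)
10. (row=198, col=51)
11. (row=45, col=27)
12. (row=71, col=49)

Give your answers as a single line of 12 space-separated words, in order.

Answer: no yes no no no yes no no no no no no

Derivation:
(236,79): row=0b11101100, col=0b1001111, row AND col = 0b1001100 = 76; 76 != 79 -> empty
(174,138): row=0b10101110, col=0b10001010, row AND col = 0b10001010 = 138; 138 == 138 -> filled
(148,-5): col outside [0, 148] -> not filled
(240,102): row=0b11110000, col=0b1100110, row AND col = 0b1100000 = 96; 96 != 102 -> empty
(200,47): row=0b11001000, col=0b101111, row AND col = 0b1000 = 8; 8 != 47 -> empty
(255,143): row=0b11111111, col=0b10001111, row AND col = 0b10001111 = 143; 143 == 143 -> filled
(69,56): row=0b1000101, col=0b111000, row AND col = 0b0 = 0; 0 != 56 -> empty
(140,67): row=0b10001100, col=0b1000011, row AND col = 0b0 = 0; 0 != 67 -> empty
(99,-4): col outside [0, 99] -> not filled
(198,51): row=0b11000110, col=0b110011, row AND col = 0b10 = 2; 2 != 51 -> empty
(45,27): row=0b101101, col=0b11011, row AND col = 0b1001 = 9; 9 != 27 -> empty
(71,49): row=0b1000111, col=0b110001, row AND col = 0b1 = 1; 1 != 49 -> empty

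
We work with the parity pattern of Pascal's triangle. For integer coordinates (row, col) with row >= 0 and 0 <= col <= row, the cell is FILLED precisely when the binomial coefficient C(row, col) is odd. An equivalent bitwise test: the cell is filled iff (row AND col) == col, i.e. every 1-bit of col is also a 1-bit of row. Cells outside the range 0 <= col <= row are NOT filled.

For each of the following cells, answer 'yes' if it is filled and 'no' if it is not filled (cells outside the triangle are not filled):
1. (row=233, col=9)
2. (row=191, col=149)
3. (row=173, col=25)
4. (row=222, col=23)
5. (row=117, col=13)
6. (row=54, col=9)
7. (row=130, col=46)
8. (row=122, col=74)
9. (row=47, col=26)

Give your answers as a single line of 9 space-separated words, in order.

(233,9): row=0b11101001, col=0b1001, row AND col = 0b1001 = 9; 9 == 9 -> filled
(191,149): row=0b10111111, col=0b10010101, row AND col = 0b10010101 = 149; 149 == 149 -> filled
(173,25): row=0b10101101, col=0b11001, row AND col = 0b1001 = 9; 9 != 25 -> empty
(222,23): row=0b11011110, col=0b10111, row AND col = 0b10110 = 22; 22 != 23 -> empty
(117,13): row=0b1110101, col=0b1101, row AND col = 0b101 = 5; 5 != 13 -> empty
(54,9): row=0b110110, col=0b1001, row AND col = 0b0 = 0; 0 != 9 -> empty
(130,46): row=0b10000010, col=0b101110, row AND col = 0b10 = 2; 2 != 46 -> empty
(122,74): row=0b1111010, col=0b1001010, row AND col = 0b1001010 = 74; 74 == 74 -> filled
(47,26): row=0b101111, col=0b11010, row AND col = 0b1010 = 10; 10 != 26 -> empty

Answer: yes yes no no no no no yes no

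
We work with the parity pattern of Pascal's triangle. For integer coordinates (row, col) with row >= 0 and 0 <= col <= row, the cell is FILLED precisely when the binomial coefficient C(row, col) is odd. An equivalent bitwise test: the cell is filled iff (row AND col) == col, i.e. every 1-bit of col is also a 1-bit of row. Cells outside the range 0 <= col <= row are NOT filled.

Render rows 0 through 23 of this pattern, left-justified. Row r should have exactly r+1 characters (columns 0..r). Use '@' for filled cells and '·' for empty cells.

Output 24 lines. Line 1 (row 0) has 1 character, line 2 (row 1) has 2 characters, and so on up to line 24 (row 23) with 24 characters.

Answer: @
@@
@·@
@@@@
@···@
@@··@@
@·@·@·@
@@@@@@@@
@·······@
@@······@@
@·@·····@·@
@@@@····@@@@
@···@···@···@
@@··@@··@@··@@
@·@·@·@·@·@·@·@
@@@@@@@@@@@@@@@@
@···············@
@@··············@@
@·@·············@·@
@@@@············@@@@
@···@···········@···@
@@··@@··········@@··@@
@·@·@·@·········@·@·@·@
@@@@@@@@········@@@@@@@@

Derivation:
r0=0: @
r1=1: @@
r2=10: @·@
r3=11: @@@@
r4=100: @···@
r5=101: @@··@@
r6=110: @·@·@·@
r7=111: @@@@@@@@
r8=1000: @·······@
r9=1001: @@······@@
r10=1010: @·@·····@·@
r11=1011: @@@@····@@@@
r12=1100: @···@···@···@
r13=1101: @@··@@··@@··@@
r14=1110: @·@·@·@·@·@·@·@
r15=1111: @@@@@@@@@@@@@@@@
r16=10000: @···············@
r17=10001: @@··············@@
r18=10010: @·@·············@·@
r19=10011: @@@@············@@@@
r20=10100: @···@···········@···@
r21=10101: @@··@@··········@@··@@
r22=10110: @·@·@·@·········@·@·@·@
r23=10111: @@@@@@@@········@@@@@@@@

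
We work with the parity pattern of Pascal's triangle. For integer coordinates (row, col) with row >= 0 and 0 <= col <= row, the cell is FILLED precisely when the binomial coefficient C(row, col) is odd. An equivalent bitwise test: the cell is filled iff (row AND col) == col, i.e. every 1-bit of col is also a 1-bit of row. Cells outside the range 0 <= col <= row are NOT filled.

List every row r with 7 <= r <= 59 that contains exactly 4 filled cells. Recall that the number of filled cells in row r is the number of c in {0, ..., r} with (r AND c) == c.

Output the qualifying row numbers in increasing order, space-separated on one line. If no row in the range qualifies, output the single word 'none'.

Answer: 9 10 12 17 18 20 24 33 34 36 40 48

Derivation:
Row r has 2^popcount(r) filled cells, so we need popcount(r) = log2(4) = 2.
Scan r = 7..59 and keep those with exactly 2 one-bits:
r=7=111 popcount=3 -> skip
r=8=1000 popcount=1 -> skip
r=9=1001 popcount=2 -> KEEP
r=10=1010 popcount=2 -> KEEP
r=11=1011 popcount=3 -> skip
r=12=1100 popcount=2 -> KEEP
r=13=1101 popcount=3 -> skip
r=14=1110 popcount=3 -> skip
r=15=1111 popcount=4 -> skip
r=16=10000 popcount=1 -> skip
r=17=10001 popcount=2 -> KEEP
r=18=10010 popcount=2 -> KEEP
r=19=10011 popcount=3 -> skip
r=20=10100 popcount=2 -> KEEP
r=21=10101 popcount=3 -> skip
r=22=10110 popcount=3 -> skip
r=23=10111 popcount=4 -> skip
r=24=11000 popcount=2 -> KEEP
r=25=11001 popcount=3 -> skip
r=26=11010 popcount=3 -> skip
r=27=11011 popcount=4 -> skip
r=28=11100 popcount=3 -> skip
r=29=11101 popcount=4 -> skip
r=30=11110 popcount=4 -> skip
r=31=11111 popcount=5 -> skip
r=32=100000 popcount=1 -> skip
r=33=100001 popcount=2 -> KEEP
r=34=100010 popcount=2 -> KEEP
r=35=100011 popcount=3 -> skip
r=36=100100 popcount=2 -> KEEP
r=37=100101 popcount=3 -> skip
r=38=100110 popcount=3 -> skip
r=39=100111 popcount=4 -> skip
r=40=101000 popcount=2 -> KEEP
r=41=101001 popcount=3 -> skip
r=42=101010 popcount=3 -> skip
r=43=101011 popcount=4 -> skip
r=44=101100 popcount=3 -> skip
r=45=101101 popcount=4 -> skip
r=46=101110 popcount=4 -> skip
r=47=101111 popcount=5 -> skip
r=48=110000 popcount=2 -> KEEP
r=49=110001 popcount=3 -> skip
r=50=110010 popcount=3 -> skip
r=51=110011 popcount=4 -> skip
r=52=110100 popcount=3 -> skip
r=53=110101 popcount=4 -> skip
r=54=110110 popcount=4 -> skip
r=55=110111 popcount=5 -> skip
r=56=111000 popcount=3 -> skip
r=57=111001 popcount=4 -> skip
r=58=111010 popcount=4 -> skip
r=59=111011 popcount=5 -> skip
Kept rows: 9 10 12 17 18 20 24 33 34 36 40 48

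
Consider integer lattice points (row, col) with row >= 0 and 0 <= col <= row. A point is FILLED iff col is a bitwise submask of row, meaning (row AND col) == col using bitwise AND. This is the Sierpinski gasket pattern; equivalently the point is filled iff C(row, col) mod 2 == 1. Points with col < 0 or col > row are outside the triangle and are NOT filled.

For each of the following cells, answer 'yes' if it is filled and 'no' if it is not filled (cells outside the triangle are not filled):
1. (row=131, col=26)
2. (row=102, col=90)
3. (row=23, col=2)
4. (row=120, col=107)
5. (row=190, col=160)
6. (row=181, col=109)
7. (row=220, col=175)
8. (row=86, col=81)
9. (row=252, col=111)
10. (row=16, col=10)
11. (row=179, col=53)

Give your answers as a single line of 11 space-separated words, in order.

(131,26): row=0b10000011, col=0b11010, row AND col = 0b10 = 2; 2 != 26 -> empty
(102,90): row=0b1100110, col=0b1011010, row AND col = 0b1000010 = 66; 66 != 90 -> empty
(23,2): row=0b10111, col=0b10, row AND col = 0b10 = 2; 2 == 2 -> filled
(120,107): row=0b1111000, col=0b1101011, row AND col = 0b1101000 = 104; 104 != 107 -> empty
(190,160): row=0b10111110, col=0b10100000, row AND col = 0b10100000 = 160; 160 == 160 -> filled
(181,109): row=0b10110101, col=0b1101101, row AND col = 0b100101 = 37; 37 != 109 -> empty
(220,175): row=0b11011100, col=0b10101111, row AND col = 0b10001100 = 140; 140 != 175 -> empty
(86,81): row=0b1010110, col=0b1010001, row AND col = 0b1010000 = 80; 80 != 81 -> empty
(252,111): row=0b11111100, col=0b1101111, row AND col = 0b1101100 = 108; 108 != 111 -> empty
(16,10): row=0b10000, col=0b1010, row AND col = 0b0 = 0; 0 != 10 -> empty
(179,53): row=0b10110011, col=0b110101, row AND col = 0b110001 = 49; 49 != 53 -> empty

Answer: no no yes no yes no no no no no no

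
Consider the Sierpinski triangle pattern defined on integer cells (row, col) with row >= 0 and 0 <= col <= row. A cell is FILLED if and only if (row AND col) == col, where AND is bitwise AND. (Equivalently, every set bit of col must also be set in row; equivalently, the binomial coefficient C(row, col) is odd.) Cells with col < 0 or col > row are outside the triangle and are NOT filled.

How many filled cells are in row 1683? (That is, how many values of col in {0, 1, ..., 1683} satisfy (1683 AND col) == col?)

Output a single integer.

Answer: 64

Derivation:
1683 in binary = 11010010011
popcount(1683) = number of 1-bits in 11010010011 = 6
A col c satisfies (1683 AND c) == c iff every set bit of c is also set in 1683; each of the 6 set bits of 1683 can independently be on or off in c.
count = 2^6 = 64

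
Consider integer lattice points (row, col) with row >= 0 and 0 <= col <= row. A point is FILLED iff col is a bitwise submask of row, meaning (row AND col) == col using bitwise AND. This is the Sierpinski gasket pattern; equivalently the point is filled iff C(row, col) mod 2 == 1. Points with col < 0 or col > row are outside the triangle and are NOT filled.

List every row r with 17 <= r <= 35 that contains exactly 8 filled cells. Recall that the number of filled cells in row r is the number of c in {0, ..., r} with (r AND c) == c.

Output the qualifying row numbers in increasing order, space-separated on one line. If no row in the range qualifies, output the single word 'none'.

Row r has 2^popcount(r) filled cells, so we need popcount(r) = log2(8) = 3.
Scan r = 17..35 and keep those with exactly 3 one-bits:
r=17=10001 popcount=2 -> skip
r=18=10010 popcount=2 -> skip
r=19=10011 popcount=3 -> KEEP
r=20=10100 popcount=2 -> skip
r=21=10101 popcount=3 -> KEEP
r=22=10110 popcount=3 -> KEEP
r=23=10111 popcount=4 -> skip
r=24=11000 popcount=2 -> skip
r=25=11001 popcount=3 -> KEEP
r=26=11010 popcount=3 -> KEEP
r=27=11011 popcount=4 -> skip
r=28=11100 popcount=3 -> KEEP
r=29=11101 popcount=4 -> skip
r=30=11110 popcount=4 -> skip
r=31=11111 popcount=5 -> skip
r=32=100000 popcount=1 -> skip
r=33=100001 popcount=2 -> skip
r=34=100010 popcount=2 -> skip
r=35=100011 popcount=3 -> KEEP
Kept rows: 19 21 22 25 26 28 35

Answer: 19 21 22 25 26 28 35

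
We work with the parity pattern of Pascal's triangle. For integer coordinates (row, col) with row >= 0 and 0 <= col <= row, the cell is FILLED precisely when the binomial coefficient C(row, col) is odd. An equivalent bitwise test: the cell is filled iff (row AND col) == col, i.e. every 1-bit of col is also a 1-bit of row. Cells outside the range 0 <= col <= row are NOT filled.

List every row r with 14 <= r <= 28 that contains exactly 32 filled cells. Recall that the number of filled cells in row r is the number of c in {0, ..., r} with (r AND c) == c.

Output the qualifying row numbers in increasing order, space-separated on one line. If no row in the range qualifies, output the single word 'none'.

Answer: none

Derivation:
Row r has 2^popcount(r) filled cells, so we need popcount(r) = log2(32) = 5.
Scan r = 14..28 and keep those with exactly 5 one-bits:
r=14=1110 popcount=3 -> skip
r=15=1111 popcount=4 -> skip
r=16=10000 popcount=1 -> skip
r=17=10001 popcount=2 -> skip
r=18=10010 popcount=2 -> skip
r=19=10011 popcount=3 -> skip
r=20=10100 popcount=2 -> skip
r=21=10101 popcount=3 -> skip
r=22=10110 popcount=3 -> skip
r=23=10111 popcount=4 -> skip
r=24=11000 popcount=2 -> skip
r=25=11001 popcount=3 -> skip
r=26=11010 popcount=3 -> skip
r=27=11011 popcount=4 -> skip
r=28=11100 popcount=3 -> skip
Kept rows: none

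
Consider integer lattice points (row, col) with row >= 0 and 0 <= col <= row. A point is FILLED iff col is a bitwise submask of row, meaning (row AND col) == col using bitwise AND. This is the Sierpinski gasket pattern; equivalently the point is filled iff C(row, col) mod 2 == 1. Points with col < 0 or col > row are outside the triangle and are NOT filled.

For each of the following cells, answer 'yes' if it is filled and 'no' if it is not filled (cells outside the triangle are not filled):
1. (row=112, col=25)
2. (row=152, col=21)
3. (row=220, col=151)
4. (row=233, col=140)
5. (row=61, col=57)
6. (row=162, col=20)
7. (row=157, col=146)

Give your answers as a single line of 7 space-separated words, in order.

(112,25): row=0b1110000, col=0b11001, row AND col = 0b10000 = 16; 16 != 25 -> empty
(152,21): row=0b10011000, col=0b10101, row AND col = 0b10000 = 16; 16 != 21 -> empty
(220,151): row=0b11011100, col=0b10010111, row AND col = 0b10010100 = 148; 148 != 151 -> empty
(233,140): row=0b11101001, col=0b10001100, row AND col = 0b10001000 = 136; 136 != 140 -> empty
(61,57): row=0b111101, col=0b111001, row AND col = 0b111001 = 57; 57 == 57 -> filled
(162,20): row=0b10100010, col=0b10100, row AND col = 0b0 = 0; 0 != 20 -> empty
(157,146): row=0b10011101, col=0b10010010, row AND col = 0b10010000 = 144; 144 != 146 -> empty

Answer: no no no no yes no no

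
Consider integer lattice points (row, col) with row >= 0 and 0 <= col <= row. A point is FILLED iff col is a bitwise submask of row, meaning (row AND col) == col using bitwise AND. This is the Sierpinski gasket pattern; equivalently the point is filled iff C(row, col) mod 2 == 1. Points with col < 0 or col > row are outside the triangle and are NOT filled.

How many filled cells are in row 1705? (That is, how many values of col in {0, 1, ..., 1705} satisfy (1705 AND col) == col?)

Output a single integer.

Answer: 64

Derivation:
1705 in binary = 11010101001
popcount(1705) = number of 1-bits in 11010101001 = 6
A col c satisfies (1705 AND c) == c iff every set bit of c is also set in 1705; each of the 6 set bits of 1705 can independently be on or off in c.
count = 2^6 = 64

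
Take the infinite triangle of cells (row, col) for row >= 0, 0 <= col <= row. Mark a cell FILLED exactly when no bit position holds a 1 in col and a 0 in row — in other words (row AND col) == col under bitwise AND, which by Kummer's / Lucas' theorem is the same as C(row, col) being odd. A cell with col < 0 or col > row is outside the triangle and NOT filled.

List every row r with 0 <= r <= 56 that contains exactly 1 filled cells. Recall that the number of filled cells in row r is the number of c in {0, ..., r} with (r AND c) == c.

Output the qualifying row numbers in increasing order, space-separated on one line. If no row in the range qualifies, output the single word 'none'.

Row r has 2^popcount(r) filled cells, so we need popcount(r) = log2(1) = 0.
Scan r = 0..56 and keep those with exactly 0 one-bits:
r=0=0 popcount=0 -> KEEP
r=1=1 popcount=1 -> skip
r=2=10 popcount=1 -> skip
r=3=11 popcount=2 -> skip
r=4=100 popcount=1 -> skip
r=5=101 popcount=2 -> skip
r=6=110 popcount=2 -> skip
r=7=111 popcount=3 -> skip
r=8=1000 popcount=1 -> skip
r=9=1001 popcount=2 -> skip
r=10=1010 popcount=2 -> skip
r=11=1011 popcount=3 -> skip
r=12=1100 popcount=2 -> skip
r=13=1101 popcount=3 -> skip
r=14=1110 popcount=3 -> skip
r=15=1111 popcount=4 -> skip
r=16=10000 popcount=1 -> skip
r=17=10001 popcount=2 -> skip
r=18=10010 popcount=2 -> skip
r=19=10011 popcount=3 -> skip
r=20=10100 popcount=2 -> skip
r=21=10101 popcount=3 -> skip
r=22=10110 popcount=3 -> skip
r=23=10111 popcount=4 -> skip
r=24=11000 popcount=2 -> skip
r=25=11001 popcount=3 -> skip
r=26=11010 popcount=3 -> skip
r=27=11011 popcount=4 -> skip
r=28=11100 popcount=3 -> skip
r=29=11101 popcount=4 -> skip
r=30=11110 popcount=4 -> skip
r=31=11111 popcount=5 -> skip
r=32=100000 popcount=1 -> skip
r=33=100001 popcount=2 -> skip
r=34=100010 popcount=2 -> skip
r=35=100011 popcount=3 -> skip
r=36=100100 popcount=2 -> skip
r=37=100101 popcount=3 -> skip
r=38=100110 popcount=3 -> skip
r=39=100111 popcount=4 -> skip
r=40=101000 popcount=2 -> skip
r=41=101001 popcount=3 -> skip
r=42=101010 popcount=3 -> skip
r=43=101011 popcount=4 -> skip
r=44=101100 popcount=3 -> skip
r=45=101101 popcount=4 -> skip
r=46=101110 popcount=4 -> skip
r=47=101111 popcount=5 -> skip
r=48=110000 popcount=2 -> skip
r=49=110001 popcount=3 -> skip
r=50=110010 popcount=3 -> skip
r=51=110011 popcount=4 -> skip
r=52=110100 popcount=3 -> skip
r=53=110101 popcount=4 -> skip
r=54=110110 popcount=4 -> skip
r=55=110111 popcount=5 -> skip
r=56=111000 popcount=3 -> skip
Kept rows: 0

Answer: 0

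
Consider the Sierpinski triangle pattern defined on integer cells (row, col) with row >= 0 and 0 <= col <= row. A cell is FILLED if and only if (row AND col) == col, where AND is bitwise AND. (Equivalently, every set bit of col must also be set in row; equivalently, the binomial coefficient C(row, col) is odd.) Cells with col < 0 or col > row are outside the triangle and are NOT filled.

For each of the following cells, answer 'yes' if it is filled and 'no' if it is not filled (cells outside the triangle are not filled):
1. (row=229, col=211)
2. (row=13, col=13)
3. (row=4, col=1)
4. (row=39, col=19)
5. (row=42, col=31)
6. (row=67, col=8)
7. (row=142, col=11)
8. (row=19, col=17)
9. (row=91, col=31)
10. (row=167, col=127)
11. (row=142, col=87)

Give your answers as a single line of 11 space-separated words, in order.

Answer: no yes no no no no no yes no no no

Derivation:
(229,211): row=0b11100101, col=0b11010011, row AND col = 0b11000001 = 193; 193 != 211 -> empty
(13,13): row=0b1101, col=0b1101, row AND col = 0b1101 = 13; 13 == 13 -> filled
(4,1): row=0b100, col=0b1, row AND col = 0b0 = 0; 0 != 1 -> empty
(39,19): row=0b100111, col=0b10011, row AND col = 0b11 = 3; 3 != 19 -> empty
(42,31): row=0b101010, col=0b11111, row AND col = 0b1010 = 10; 10 != 31 -> empty
(67,8): row=0b1000011, col=0b1000, row AND col = 0b0 = 0; 0 != 8 -> empty
(142,11): row=0b10001110, col=0b1011, row AND col = 0b1010 = 10; 10 != 11 -> empty
(19,17): row=0b10011, col=0b10001, row AND col = 0b10001 = 17; 17 == 17 -> filled
(91,31): row=0b1011011, col=0b11111, row AND col = 0b11011 = 27; 27 != 31 -> empty
(167,127): row=0b10100111, col=0b1111111, row AND col = 0b100111 = 39; 39 != 127 -> empty
(142,87): row=0b10001110, col=0b1010111, row AND col = 0b110 = 6; 6 != 87 -> empty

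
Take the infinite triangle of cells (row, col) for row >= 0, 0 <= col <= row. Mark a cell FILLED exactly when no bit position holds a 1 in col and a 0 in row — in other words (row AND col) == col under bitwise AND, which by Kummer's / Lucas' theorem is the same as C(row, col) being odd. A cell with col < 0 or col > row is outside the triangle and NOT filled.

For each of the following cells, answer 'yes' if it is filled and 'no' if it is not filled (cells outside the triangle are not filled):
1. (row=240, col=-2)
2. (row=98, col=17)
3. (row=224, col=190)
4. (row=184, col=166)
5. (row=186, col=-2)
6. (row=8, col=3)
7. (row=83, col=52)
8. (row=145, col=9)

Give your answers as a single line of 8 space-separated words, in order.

(240,-2): col outside [0, 240] -> not filled
(98,17): row=0b1100010, col=0b10001, row AND col = 0b0 = 0; 0 != 17 -> empty
(224,190): row=0b11100000, col=0b10111110, row AND col = 0b10100000 = 160; 160 != 190 -> empty
(184,166): row=0b10111000, col=0b10100110, row AND col = 0b10100000 = 160; 160 != 166 -> empty
(186,-2): col outside [0, 186] -> not filled
(8,3): row=0b1000, col=0b11, row AND col = 0b0 = 0; 0 != 3 -> empty
(83,52): row=0b1010011, col=0b110100, row AND col = 0b10000 = 16; 16 != 52 -> empty
(145,9): row=0b10010001, col=0b1001, row AND col = 0b1 = 1; 1 != 9 -> empty

Answer: no no no no no no no no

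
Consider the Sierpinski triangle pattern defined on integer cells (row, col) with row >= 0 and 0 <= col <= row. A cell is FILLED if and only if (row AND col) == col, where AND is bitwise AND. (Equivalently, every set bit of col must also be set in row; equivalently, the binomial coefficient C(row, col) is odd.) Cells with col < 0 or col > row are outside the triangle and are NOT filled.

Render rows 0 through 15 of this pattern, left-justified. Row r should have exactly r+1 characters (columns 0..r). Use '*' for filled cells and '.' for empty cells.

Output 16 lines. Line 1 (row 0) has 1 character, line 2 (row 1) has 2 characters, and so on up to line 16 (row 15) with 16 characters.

Answer: *
**
*.*
****
*...*
**..**
*.*.*.*
********
*.......*
**......**
*.*.....*.*
****....****
*...*...*...*
**..**..**..**
*.*.*.*.*.*.*.*
****************

Derivation:
r0=0: *
r1=1: **
r2=10: *.*
r3=11: ****
r4=100: *...*
r5=101: **..**
r6=110: *.*.*.*
r7=111: ********
r8=1000: *.......*
r9=1001: **......**
r10=1010: *.*.....*.*
r11=1011: ****....****
r12=1100: *...*...*...*
r13=1101: **..**..**..**
r14=1110: *.*.*.*.*.*.*.*
r15=1111: ****************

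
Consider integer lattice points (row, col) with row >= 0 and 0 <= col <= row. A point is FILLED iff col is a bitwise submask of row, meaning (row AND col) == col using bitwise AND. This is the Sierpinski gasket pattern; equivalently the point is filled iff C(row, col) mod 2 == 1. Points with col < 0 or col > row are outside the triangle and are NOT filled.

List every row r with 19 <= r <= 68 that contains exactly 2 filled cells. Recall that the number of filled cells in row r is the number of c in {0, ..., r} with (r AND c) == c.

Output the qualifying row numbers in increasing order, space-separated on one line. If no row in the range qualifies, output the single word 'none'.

Row r has 2^popcount(r) filled cells, so we need popcount(r) = log2(2) = 1.
Scan r = 19..68 and keep those with exactly 1 one-bits:
r=19=10011 popcount=3 -> skip
r=20=10100 popcount=2 -> skip
r=21=10101 popcount=3 -> skip
r=22=10110 popcount=3 -> skip
r=23=10111 popcount=4 -> skip
r=24=11000 popcount=2 -> skip
r=25=11001 popcount=3 -> skip
r=26=11010 popcount=3 -> skip
r=27=11011 popcount=4 -> skip
r=28=11100 popcount=3 -> skip
r=29=11101 popcount=4 -> skip
r=30=11110 popcount=4 -> skip
r=31=11111 popcount=5 -> skip
r=32=100000 popcount=1 -> KEEP
r=33=100001 popcount=2 -> skip
r=34=100010 popcount=2 -> skip
r=35=100011 popcount=3 -> skip
r=36=100100 popcount=2 -> skip
r=37=100101 popcount=3 -> skip
r=38=100110 popcount=3 -> skip
r=39=100111 popcount=4 -> skip
r=40=101000 popcount=2 -> skip
r=41=101001 popcount=3 -> skip
r=42=101010 popcount=3 -> skip
r=43=101011 popcount=4 -> skip
r=44=101100 popcount=3 -> skip
r=45=101101 popcount=4 -> skip
r=46=101110 popcount=4 -> skip
r=47=101111 popcount=5 -> skip
r=48=110000 popcount=2 -> skip
r=49=110001 popcount=3 -> skip
r=50=110010 popcount=3 -> skip
r=51=110011 popcount=4 -> skip
r=52=110100 popcount=3 -> skip
r=53=110101 popcount=4 -> skip
r=54=110110 popcount=4 -> skip
r=55=110111 popcount=5 -> skip
r=56=111000 popcount=3 -> skip
r=57=111001 popcount=4 -> skip
r=58=111010 popcount=4 -> skip
r=59=111011 popcount=5 -> skip
r=60=111100 popcount=4 -> skip
r=61=111101 popcount=5 -> skip
r=62=111110 popcount=5 -> skip
r=63=111111 popcount=6 -> skip
r=64=1000000 popcount=1 -> KEEP
r=65=1000001 popcount=2 -> skip
r=66=1000010 popcount=2 -> skip
r=67=1000011 popcount=3 -> skip
r=68=1000100 popcount=2 -> skip
Kept rows: 32 64

Answer: 32 64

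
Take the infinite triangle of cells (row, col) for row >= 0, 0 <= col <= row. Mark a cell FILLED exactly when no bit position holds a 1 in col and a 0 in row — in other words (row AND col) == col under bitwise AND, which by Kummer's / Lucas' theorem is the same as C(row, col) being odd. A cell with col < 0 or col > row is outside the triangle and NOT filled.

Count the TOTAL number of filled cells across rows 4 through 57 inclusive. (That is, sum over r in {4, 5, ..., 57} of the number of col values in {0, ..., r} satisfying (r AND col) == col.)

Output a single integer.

Answer: 528

Derivation:
r4=100 pc1: +2 =2
r5=101 pc2: +4 =6
r6=110 pc2: +4 =10
r7=111 pc3: +8 =18
r8=1000 pc1: +2 =20
r9=1001 pc2: +4 =24
r10=1010 pc2: +4 =28
r11=1011 pc3: +8 =36
r12=1100 pc2: +4 =40
r13=1101 pc3: +8 =48
r14=1110 pc3: +8 =56
r15=1111 pc4: +16 =72
r16=10000 pc1: +2 =74
r17=10001 pc2: +4 =78
r18=10010 pc2: +4 =82
r19=10011 pc3: +8 =90
r20=10100 pc2: +4 =94
r21=10101 pc3: +8 =102
r22=10110 pc3: +8 =110
r23=10111 pc4: +16 =126
r24=11000 pc2: +4 =130
r25=11001 pc3: +8 =138
r26=11010 pc3: +8 =146
r27=11011 pc4: +16 =162
r28=11100 pc3: +8 =170
r29=11101 pc4: +16 =186
r30=11110 pc4: +16 =202
r31=11111 pc5: +32 =234
r32=100000 pc1: +2 =236
r33=100001 pc2: +4 =240
r34=100010 pc2: +4 =244
r35=100011 pc3: +8 =252
r36=100100 pc2: +4 =256
r37=100101 pc3: +8 =264
r38=100110 pc3: +8 =272
r39=100111 pc4: +16 =288
r40=101000 pc2: +4 =292
r41=101001 pc3: +8 =300
r42=101010 pc3: +8 =308
r43=101011 pc4: +16 =324
r44=101100 pc3: +8 =332
r45=101101 pc4: +16 =348
r46=101110 pc4: +16 =364
r47=101111 pc5: +32 =396
r48=110000 pc2: +4 =400
r49=110001 pc3: +8 =408
r50=110010 pc3: +8 =416
r51=110011 pc4: +16 =432
r52=110100 pc3: +8 =440
r53=110101 pc4: +16 =456
r54=110110 pc4: +16 =472
r55=110111 pc5: +32 =504
r56=111000 pc3: +8 =512
r57=111001 pc4: +16 =528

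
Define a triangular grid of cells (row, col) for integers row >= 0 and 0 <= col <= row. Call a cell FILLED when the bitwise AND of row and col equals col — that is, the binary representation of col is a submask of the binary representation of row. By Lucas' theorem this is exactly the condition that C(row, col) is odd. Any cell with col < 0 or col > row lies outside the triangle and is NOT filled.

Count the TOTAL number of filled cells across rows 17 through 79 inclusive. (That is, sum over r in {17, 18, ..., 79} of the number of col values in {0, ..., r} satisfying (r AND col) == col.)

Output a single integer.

r17=10001 pc2: +4 =4
r18=10010 pc2: +4 =8
r19=10011 pc3: +8 =16
r20=10100 pc2: +4 =20
r21=10101 pc3: +8 =28
r22=10110 pc3: +8 =36
r23=10111 pc4: +16 =52
r24=11000 pc2: +4 =56
r25=11001 pc3: +8 =64
r26=11010 pc3: +8 =72
r27=11011 pc4: +16 =88
r28=11100 pc3: +8 =96
r29=11101 pc4: +16 =112
r30=11110 pc4: +16 =128
r31=11111 pc5: +32 =160
r32=100000 pc1: +2 =162
r33=100001 pc2: +4 =166
r34=100010 pc2: +4 =170
r35=100011 pc3: +8 =178
r36=100100 pc2: +4 =182
r37=100101 pc3: +8 =190
r38=100110 pc3: +8 =198
r39=100111 pc4: +16 =214
r40=101000 pc2: +4 =218
r41=101001 pc3: +8 =226
r42=101010 pc3: +8 =234
r43=101011 pc4: +16 =250
r44=101100 pc3: +8 =258
r45=101101 pc4: +16 =274
r46=101110 pc4: +16 =290
r47=101111 pc5: +32 =322
r48=110000 pc2: +4 =326
r49=110001 pc3: +8 =334
r50=110010 pc3: +8 =342
r51=110011 pc4: +16 =358
r52=110100 pc3: +8 =366
r53=110101 pc4: +16 =382
r54=110110 pc4: +16 =398
r55=110111 pc5: +32 =430
r56=111000 pc3: +8 =438
r57=111001 pc4: +16 =454
r58=111010 pc4: +16 =470
r59=111011 pc5: +32 =502
r60=111100 pc4: +16 =518
r61=111101 pc5: +32 =550
r62=111110 pc5: +32 =582
r63=111111 pc6: +64 =646
r64=1000000 pc1: +2 =648
r65=1000001 pc2: +4 =652
r66=1000010 pc2: +4 =656
r67=1000011 pc3: +8 =664
r68=1000100 pc2: +4 =668
r69=1000101 pc3: +8 =676
r70=1000110 pc3: +8 =684
r71=1000111 pc4: +16 =700
r72=1001000 pc2: +4 =704
r73=1001001 pc3: +8 =712
r74=1001010 pc3: +8 =720
r75=1001011 pc4: +16 =736
r76=1001100 pc3: +8 =744
r77=1001101 pc4: +16 =760
r78=1001110 pc4: +16 =776
r79=1001111 pc5: +32 =808

Answer: 808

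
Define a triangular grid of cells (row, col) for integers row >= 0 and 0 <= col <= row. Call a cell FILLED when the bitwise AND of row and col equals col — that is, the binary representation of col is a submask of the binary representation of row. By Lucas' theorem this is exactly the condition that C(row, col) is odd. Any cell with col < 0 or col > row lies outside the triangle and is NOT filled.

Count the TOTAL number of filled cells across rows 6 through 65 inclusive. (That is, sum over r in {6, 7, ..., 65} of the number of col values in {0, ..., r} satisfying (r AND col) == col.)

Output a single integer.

r6=110 pc2: +4 =4
r7=111 pc3: +8 =12
r8=1000 pc1: +2 =14
r9=1001 pc2: +4 =18
r10=1010 pc2: +4 =22
r11=1011 pc3: +8 =30
r12=1100 pc2: +4 =34
r13=1101 pc3: +8 =42
r14=1110 pc3: +8 =50
r15=1111 pc4: +16 =66
r16=10000 pc1: +2 =68
r17=10001 pc2: +4 =72
r18=10010 pc2: +4 =76
r19=10011 pc3: +8 =84
r20=10100 pc2: +4 =88
r21=10101 pc3: +8 =96
r22=10110 pc3: +8 =104
r23=10111 pc4: +16 =120
r24=11000 pc2: +4 =124
r25=11001 pc3: +8 =132
r26=11010 pc3: +8 =140
r27=11011 pc4: +16 =156
r28=11100 pc3: +8 =164
r29=11101 pc4: +16 =180
r30=11110 pc4: +16 =196
r31=11111 pc5: +32 =228
r32=100000 pc1: +2 =230
r33=100001 pc2: +4 =234
r34=100010 pc2: +4 =238
r35=100011 pc3: +8 =246
r36=100100 pc2: +4 =250
r37=100101 pc3: +8 =258
r38=100110 pc3: +8 =266
r39=100111 pc4: +16 =282
r40=101000 pc2: +4 =286
r41=101001 pc3: +8 =294
r42=101010 pc3: +8 =302
r43=101011 pc4: +16 =318
r44=101100 pc3: +8 =326
r45=101101 pc4: +16 =342
r46=101110 pc4: +16 =358
r47=101111 pc5: +32 =390
r48=110000 pc2: +4 =394
r49=110001 pc3: +8 =402
r50=110010 pc3: +8 =410
r51=110011 pc4: +16 =426
r52=110100 pc3: +8 =434
r53=110101 pc4: +16 =450
r54=110110 pc4: +16 =466
r55=110111 pc5: +32 =498
r56=111000 pc3: +8 =506
r57=111001 pc4: +16 =522
r58=111010 pc4: +16 =538
r59=111011 pc5: +32 =570
r60=111100 pc4: +16 =586
r61=111101 pc5: +32 =618
r62=111110 pc5: +32 =650
r63=111111 pc6: +64 =714
r64=1000000 pc1: +2 =716
r65=1000001 pc2: +4 =720

Answer: 720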